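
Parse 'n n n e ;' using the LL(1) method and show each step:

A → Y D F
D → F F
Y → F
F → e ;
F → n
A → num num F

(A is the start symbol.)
Stack is shown with the top on the left.

Stack    Input        Action
----------------------------
A $      n n n e ; $  output A → Y D F
Y D F $  n n n e ; $  output Y → F
F D F $  n n n e ; $  output F → n
n D F $  n n n e ; $  match 'n'
D F $    n n e ; $    output D → F F
F F F $  n n e ; $    output F → n
n F F $  n n e ; $    match 'n'
F F $    n e ; $      output F → n
n F $    n e ; $      match 'n'
F $      e ; $        output F → e ;
e ; $    e ; $        match 'e'
; $      ; $          match ';'
$        $            accept

The string is accepted.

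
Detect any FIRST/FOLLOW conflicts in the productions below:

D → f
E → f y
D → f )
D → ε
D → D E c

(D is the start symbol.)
A FIRST/FOLLOW conflict occurs when a non-terminal N has a nullable alternative N → β (β ⇒* ε) and another alternative N → α with FIRST(α) ∩ FOLLOW(N) ≠ ∅: on such a lookahead the parser cannot decide between expanding α and letting N vanish via β.

Nullable non-terminals: D.
FIRST sets used below: FIRST(D) = { 'f', ε }, FIRST(E) = { 'f' }

D: nullable alternative(s) D → ε; FOLLOW(D) = { $, 'f' }
  D → f: FIRST \ {ε} = { 'f' } — overlaps FOLLOW(D) on { 'f' }: CONFLICT
  D → f ): FIRST \ {ε} = { 'f' } — overlaps FOLLOW(D) on { 'f' }: CONFLICT
  D → ε: FIRST \ {ε} = { } — this is the only nullable alternative, skip
  D → D E c: FIRST \ {ε} = { 'f' } — overlaps FOLLOW(D) on { 'f' }: CONFLICT

E has no nullable alternative, so no FIRST/FOLLOW check is needed there.

So the grammar has 3 FIRST/FOLLOW conflicts (marked CONFLICT above).

Answer: Yes. D → f with FOLLOW(D) on { 'f' }; D → f ')' with FOLLOW(D) on { 'f' }; D → D E c with FOLLOW(D) on { 'f' }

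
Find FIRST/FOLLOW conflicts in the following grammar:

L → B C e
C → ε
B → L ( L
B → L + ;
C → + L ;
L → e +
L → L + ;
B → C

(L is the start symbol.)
A FIRST/FOLLOW conflict occurs when a non-terminal N has a nullable alternative N → β (β ⇒* ε) and another alternative N → α with FIRST(α) ∩ FOLLOW(N) ≠ ∅: on such a lookahead the parser cannot decide between expanding α and letting N vanish via β.

Nullable non-terminals: B, C.
FIRST sets used below: FIRST(L) = { '+', 'e' }, FIRST(C) = { '+', ε }

B: nullable alternative(s) B → C; FOLLOW(B) = { '+', 'e' }
  B → L ( L: FIRST \ {ε} = { '+', 'e' } — overlaps FOLLOW(B) on { '+', 'e' }: CONFLICT
  B → L + ;: FIRST \ {ε} = { '+', 'e' } — overlaps FOLLOW(B) on { '+', 'e' }: CONFLICT
  B → C: FIRST \ {ε} = { '+' } — this is the only nullable alternative, skip

C: nullable alternative(s) C → ε; FOLLOW(C) = { '+', 'e' }
  C → ε: FIRST \ {ε} = { } — this is the only nullable alternative, skip
  C → + L ;: FIRST \ {ε} = { '+' } — overlaps FOLLOW(C) on { '+' }: CONFLICT

L has no nullable alternative, so no FIRST/FOLLOW check is needed there.

So the grammar has 3 FIRST/FOLLOW conflicts (marked CONFLICT above).

Answer: Yes. C → '+' L ';' with FOLLOW(C) on { '+' }; B → L '(' L with FOLLOW(B) on { '+', 'e' }; B → L '+' ';' with FOLLOW(B) on { '+', 'e' }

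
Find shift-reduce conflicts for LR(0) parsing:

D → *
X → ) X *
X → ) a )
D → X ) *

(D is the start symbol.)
No shift-reduce conflicts

Augment with D' → D and build the canonical LR(0) collection (I0 = CLOSURE({[D' → . D]}), then GOTO on every symbol after a dot until no new states appear). It has 11 states:
  I0: { [D → . *], [D → . X ) *], [D' → . D], [X → . ) X *], [X → . ) a )] }  — shift
  I1: { [X → ) . X *], [X → ) . a )], [X → . ) X *], [X → . ) a )] }  — shift
  I2: { [D → * .] }  — reduce
  I3: { [D' → D .] }  — accept
  I4: { [D → X . ) *] }  — shift
  I5: { [D → X ) . *] }  — shift
  I6: { [D → X ) * .] }  — reduce
  I7: { [X → ) X . *] }  — shift
  I8: { [X → ) a . )] }  — shift
  I9: { [X → ) a ) .] }  — reduce
  I10: { [X → ) X * .] }  — reduce

No state contains both a complete item and a shift item.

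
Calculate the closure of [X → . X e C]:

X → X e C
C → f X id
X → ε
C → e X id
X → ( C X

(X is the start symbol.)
To compute CLOSURE, for each item [A → α.Bβ] where B is a non-terminal, add [B → .γ] for all productions B → γ; repeat for the newly added items until nothing changes.

Start with: [X → . X e C]
  [X → . X e C] has the dot before X: add [X → .], [X → . ( C X]
No further items can be added.

CLOSURE = { [X → . ( C X], [X → . X e C], [X → .] }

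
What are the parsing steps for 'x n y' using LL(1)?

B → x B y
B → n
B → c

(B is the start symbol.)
Stack is shown with the top on the left.

Stack    Input    Action
------------------------
B $      x n y $  output B → x B y
x B y $  x n y $  match 'x'
B y $    n y $    output B → n
n y $    n y $    match 'n'
y $      y $      match 'y'
$        $        accept

The string is accepted.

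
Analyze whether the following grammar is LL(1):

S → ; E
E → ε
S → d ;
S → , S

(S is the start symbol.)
A grammar is LL(1) if for each non-terminal N with multiple productions, the predict sets of those productions are pairwise disjoint, where PREDICT(N → α) = (FIRST(α) \ {ε}) ∪ (FOLLOW(N) if α ⇒* ε).

For S:
  PREDICT(S → ';' E) = { ';' }
  PREDICT(S → d ';') = { 'd' }
  PREDICT(S → ',' S) = { ',' }
E has a single production, so nothing to check there.

All predict sets are disjoint. The grammar IS LL(1).

Answer: Yes, the grammar is LL(1).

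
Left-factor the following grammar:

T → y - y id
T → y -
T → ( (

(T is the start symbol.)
T → y - T'
T' → y id
T' → ε
T → ( (

Left-factoring transforms A → αβ₁ | αβ₂ into A → αA' and A' → β₁ | β₂
(α is the longest common prefix among the alternatives). Repeat until
no nonterminal has two alternatives with a common prefix.

Round 1: T has alternatives sharing prefix 'y -'. Introduce T': T → y - T'
  Add: T' → y id
  Add: T' → ε

No remaining common prefixes — done.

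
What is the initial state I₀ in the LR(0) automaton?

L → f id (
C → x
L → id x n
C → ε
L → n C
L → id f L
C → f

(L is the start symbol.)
First, augment the grammar with L' → L
I₀ = CLOSURE({ [L' → . L] }):
  [L' → . L] has the dot before L: add [L → . f id (], [L → . id x n], [L → . n C], [L → . id f L]
No further items can be added.

I₀ = { [L → . f id (], [L → . id f L], [L → . id x n], [L → . n C], [L' → . L] }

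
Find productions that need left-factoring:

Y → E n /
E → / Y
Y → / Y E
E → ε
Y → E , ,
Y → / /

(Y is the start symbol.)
Yes, Y has productions with common prefix 'E'; Y has productions with common prefix '/'

Left-factoring is needed when two productions for the same non-terminal
share a common prefix on the right-hand side.

Productions for Y:
  Y → E n /
  Y → / Y E
  Y → E , ,
  Y → / /
Productions for E:
  E → / Y
  E → ε

Found common prefix 'E' in productions for Y
Found common prefix '/' in productions for Y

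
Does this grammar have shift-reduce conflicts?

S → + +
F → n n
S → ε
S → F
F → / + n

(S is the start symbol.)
Yes — I0: [S → .] vs [F → . / + n]

A shift-reduce conflict occurs when an LR(0) state has both:
  - a complete (reduce) item [A → α .] (dot at the end), and
  - a shift item [B → β . c γ] (dot before a terminal).

Augment with S' → S and build the canonical LR(0) collection (I0 = CLOSURE({[S' → . S]}), then GOTO on every symbol after a dot until no new states appear). It has 10 states:
  I0: { [F → . / + n], [F → . n n], [S → . + +], [S → . F], [S → .], [S' → . S] }  — shift, reduce
  I1: { [S → + . +] }  — shift
  I2: { [F → / . + n] }  — shift
  I3: { [S → F .] }  — reduce
  I4: { [S' → S .] }  — accept
  I5: { [F → n . n] }  — shift
  I6: { [F → n n .] }  — reduce
  I7: { [F → / + . n] }  — shift
  I8: { [F → / + n .] }  — reduce
  I9: { [S → + + .] }  — reduce

I0 contains reduce item [S → .] and shift items [F → . / + n], [F → . n n], [S → . + +] — shift-reduce conflict.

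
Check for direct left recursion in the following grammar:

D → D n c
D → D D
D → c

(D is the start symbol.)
Yes, D is left-recursive

Direct left recursion occurs when N → N α for some non-terminal N (the right-hand side begins with the left-hand side itself).

D → D n c: LEFT RECURSIVE (starts with D)
D → D D: LEFT RECURSIVE (starts with D)
D → c: starts with c

The grammar has direct left recursion on: D.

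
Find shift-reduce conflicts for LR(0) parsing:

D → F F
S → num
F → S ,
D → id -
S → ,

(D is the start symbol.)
Augment with D' → D and build the canonical LR(0) collection (I0 = CLOSURE({[D' → . D]}), then GOTO on every symbol after a dot until no new states appear). It has 10 states:
  I0: { [D → . F F], [D → . id -], [D' → . D], [F → . S ,], [S → . ,], [S → . num] }  — shift
  I1: { [S → , .] }  — reduce
  I2: { [D' → D .] }  — accept
  I3: { [D → F . F], [F → . S ,], [S → . ,], [S → . num] }  — shift
  I4: { [F → S . ,] }  — shift
  I5: { [D → id . -] }  — shift
  I6: { [S → num .] }  — reduce
  I7: { [D → id - .] }  — reduce
  I8: { [F → S , .] }  — reduce
  I9: { [D → F F .] }  — reduce

No state contains both a complete item and a shift item.

Answer: No shift-reduce conflicts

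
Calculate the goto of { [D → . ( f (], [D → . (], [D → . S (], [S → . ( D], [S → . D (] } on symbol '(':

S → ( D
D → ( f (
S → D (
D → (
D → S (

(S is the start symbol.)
GOTO(I, '(') = CLOSURE({ [A → αX.β] : [A → α.Xβ] ∈ I, X = '(' })

Items with dot before '(', with the dot advanced:
  [D → . (] → [D → ( .]
  [D → . ( f (] → [D → ( . f (]
  [S → . ( D] → [S → ( . D]
Closure of the advanced items:
  [S → ( . D] has the dot before D: add [D → . ( f (], [D → . (], [D → . S (]
  [D → . S (] has the dot before S: add [S → . ( D], [S → . D (]

GOTO = { [D → ( . f (], [D → ( .], [D → . ( f (], [D → . (], [D → . S (], [S → ( . D], [S → . ( D], [S → . D (] }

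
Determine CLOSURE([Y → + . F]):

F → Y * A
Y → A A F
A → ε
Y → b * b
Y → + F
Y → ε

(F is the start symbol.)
{ [A → .], [F → . Y * A], [Y → + . F], [Y → . + F], [Y → . A A F], [Y → . b * b], [Y → .] }

Start with: [Y → + . F]
  [Y → + . F] has the dot before F: add [F → . Y * A]
  [F → . Y * A] has the dot before Y: add [Y → . A A F], [Y → . b * b], [Y → . + F], [Y → .]
  [Y → . A A F] has the dot before A: add [A → .]
No further items can be added.

CLOSURE = { [A → .], [F → . Y * A], [Y → + . F], [Y → . + F], [Y → . A A F], [Y → . b * b], [Y → .] }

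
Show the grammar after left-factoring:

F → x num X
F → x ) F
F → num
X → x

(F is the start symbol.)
F → x F'
F' → num X
F' → ) F
F → num
X → x

Left-factoring transforms A → αβ₁ | αβ₂ into A → αA' and A' → β₁ | β₂
(α is the longest common prefix among the alternatives). Repeat until
no nonterminal has two alternatives with a common prefix.

Round 1: F has alternatives sharing prefix 'x'. Introduce F': F → x F'
  Add: F' → num X
  Add: F' → ) F

No remaining common prefixes — done.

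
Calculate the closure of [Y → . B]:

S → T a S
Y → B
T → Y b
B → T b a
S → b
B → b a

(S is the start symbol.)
To compute CLOSURE, for each item [A → α.Bβ] where B is a non-terminal, add [B → .γ] for all productions B → γ; repeat for the newly added items until nothing changes.

Start with: [Y → . B]
  [Y → . B] has the dot before B: add [B → . T b a], [B → . b a]
  [B → . T b a] has the dot before T: add [T → . Y b]
  [T → . Y b] has the dot before Y: all Y-items already present
No further items can be added.

CLOSURE = { [B → . T b a], [B → . b a], [T → . Y b], [Y → . B] }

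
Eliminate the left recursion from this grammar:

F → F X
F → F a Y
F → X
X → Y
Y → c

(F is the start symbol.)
F → X F'
F' → X F'
F' → a Y F'
F' → ε
X → Y
Y → c

F is directly left-recursive. The standard transformation for
  A → A α₁ | ... | A α_m | β₁ | ... | β_n
is
  A  → β₁ A' | ... | β_n A'
  A' → α₁ A' | ... | α_m A' | ε

F → X becomes F → X F'
F → F X becomes F' → X F'
F → F a Y becomes F' → a Y F'
Add F' → ε

Productions for other non-terminals are unchanged:
  X → Y
  Y → c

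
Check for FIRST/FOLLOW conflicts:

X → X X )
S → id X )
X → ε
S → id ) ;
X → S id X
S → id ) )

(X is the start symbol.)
A FIRST/FOLLOW conflict occurs when a non-terminal N has a nullable alternative N → β (β ⇒* ε) and another alternative N → α with FIRST(α) ∩ FOLLOW(N) ≠ ∅: on such a lookahead the parser cannot decide between expanding α and letting N vanish via β.

Nullable non-terminals: X.
FIRST sets used below: FIRST(X) = { ')', 'id', ε }, FIRST(S) = { 'id' }

X: nullable alternative(s) X → ε; FOLLOW(X) = { $, ')', 'id' }
  X → X X ): FIRST \ {ε} = { ')', 'id' } — overlaps FOLLOW(X) on { ')', 'id' }: CONFLICT
  X → ε: FIRST \ {ε} = { } — this is the only nullable alternative, skip
  X → S id X: FIRST \ {ε} = { 'id' } — overlaps FOLLOW(X) on { 'id' }: CONFLICT

S has no nullable alternative, so no FIRST/FOLLOW check is needed there.

So the grammar has 2 FIRST/FOLLOW conflicts (marked CONFLICT above).

Answer: Yes. X → X X ')' with FOLLOW(X) on { ')', 'id' }; X → S id X with FOLLOW(X) on { 'id' }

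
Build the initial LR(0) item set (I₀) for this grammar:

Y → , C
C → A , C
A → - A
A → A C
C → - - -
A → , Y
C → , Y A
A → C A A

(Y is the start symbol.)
First, augment the grammar with Y' → Y
I₀ = CLOSURE({ [Y' → . Y] }):
  [Y' → . Y] has the dot before Y: add [Y → . , C]
No further items can be added.

I₀ = { [Y → . , C], [Y' → . Y] }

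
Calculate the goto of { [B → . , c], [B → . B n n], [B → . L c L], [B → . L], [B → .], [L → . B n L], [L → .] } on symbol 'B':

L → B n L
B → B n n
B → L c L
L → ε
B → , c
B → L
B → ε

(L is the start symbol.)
GOTO(I, 'B') = CLOSURE({ [A → αX.β] : [A → α.Xβ] ∈ I, X = 'B' })

Items with dot before 'B', with the dot advanced:
  [B → . B n n] → [B → B . n n]
  [L → . B n L] → [L → B . n L]
Closure adds nothing (no advanced item has the dot before a non-terminal).

GOTO = { [B → B . n n], [L → B . n L] }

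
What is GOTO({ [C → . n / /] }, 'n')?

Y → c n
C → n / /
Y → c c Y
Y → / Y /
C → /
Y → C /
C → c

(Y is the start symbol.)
GOTO(I, 'n') = CLOSURE({ [A → αX.β] : [A → α.Xβ] ∈ I, X = 'n' })

Items with dot before 'n', with the dot advanced:
  [C → . n / /] → [C → n . / /]
Closure adds nothing (no advanced item has the dot before a non-terminal).

GOTO = { [C → n . / /] }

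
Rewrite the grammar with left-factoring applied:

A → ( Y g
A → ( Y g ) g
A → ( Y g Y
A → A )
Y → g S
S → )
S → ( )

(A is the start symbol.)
A → ( Y g A'
A' → ε
A' → ) g
A' → Y
A → A )
Y → g S
S → )
S → ( )

Left-factoring transforms A → αβ₁ | αβ₂ into A → αA' and A' → β₁ | β₂
(α is the longest common prefix among the alternatives). Repeat until
no nonterminal has two alternatives with a common prefix.

Round 1: A has alternatives sharing prefix '( Y g'. Introduce A': A → ( Y g A'
  Add: A' → ε
  Add: A' → ) g
  Add: A' → Y

No remaining common prefixes — done.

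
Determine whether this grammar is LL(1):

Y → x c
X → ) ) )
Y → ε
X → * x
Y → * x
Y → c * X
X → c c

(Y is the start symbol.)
Yes, the grammar is LL(1).

A grammar is LL(1) if for each non-terminal N with multiple productions, the predict sets of those productions are pairwise disjoint, where PREDICT(N → α) = (FIRST(α) \ {ε}) ∪ (FOLLOW(N) if α ⇒* ε).

Relevant sets:
  FOLLOW(Y) = { $ }

For Y:
  PREDICT(Y → x c) = { 'x' }
  PREDICT(Y → ε) = { $ }
  PREDICT(Y → '*' x) = { '*' }
  PREDICT(Y → c '*' X) = { 'c' }
For X:
  PREDICT(X → ')' ')' ')') = { ')' }
  PREDICT(X → '*' x) = { '*' }
  PREDICT(X → c c) = { 'c' }

All predict sets are disjoint. The grammar IS LL(1).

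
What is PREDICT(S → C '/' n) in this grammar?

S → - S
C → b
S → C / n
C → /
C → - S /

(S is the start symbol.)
{ '-', '/', 'b' }

PREDICT(S → C '/' n) = (FIRST(RHS) \ {ε}) ∪ (FOLLOW(S) if ε ∈ FIRST(RHS), i.e. RHS ⇒* ε)
FIRST(C) = { '-', '/', 'b' }
FIRST(C '/' n) = { '-', '/', 'b' }
ε ∉ FIRST(C '/' n), so FOLLOW(S) is not added.
PREDICT(S → C '/' n) = { '-', '/', 'b' }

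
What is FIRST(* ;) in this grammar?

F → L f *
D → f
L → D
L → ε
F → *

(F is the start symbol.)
{ '*' }

To compute FIRST(* ;), process the symbols left to right:
Symbol * is a terminal. Add '*' and stop.
FIRST(* ;) = { '*' }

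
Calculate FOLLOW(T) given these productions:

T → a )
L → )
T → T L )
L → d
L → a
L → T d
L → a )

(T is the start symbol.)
{ $, ')', 'a', 'd' }

To compute FOLLOW(T), find every occurrence of T on a right-hand side N → α T β: add FIRST(β) \ {ε}, and if β is empty or nullable also add FOLLOW(N). Iterate to a fixed point.

T is the start symbol, so $ ∈ FOLLOW(T).
In T → T L ): T is followed by L ')', add FIRST(L ')') \ {ε} = { ')', 'a', 'd' }
In L → T d: T is followed by d, add FIRST(d) \ {ε} = { 'd' }

Taking the union: FOLLOW(T) = { $, ')', 'a', 'd' }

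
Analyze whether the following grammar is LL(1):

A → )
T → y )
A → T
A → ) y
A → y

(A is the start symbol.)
Relevant sets:
  FIRST(T) = { 'y' }

For A:
  PREDICT(A → ')') = { ')' }
  PREDICT(A → T) = { 'y' }
  PREDICT(A → ')' y) = { ')' }
  PREDICT(A → y) = { 'y' }
T has a single production, so nothing to check there.

Conflict found: Predict set conflict for A: { ')' }
The grammar is NOT LL(1).

Answer: No. Predict set conflict for A: { ')' }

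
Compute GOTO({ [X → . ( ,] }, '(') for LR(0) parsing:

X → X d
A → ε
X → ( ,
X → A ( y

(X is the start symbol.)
{ [X → ( . ,] }

GOTO(I, '(') = CLOSURE({ [A → αX.β] : [A → α.Xβ] ∈ I, X = '(' })

Items with dot before '(', with the dot advanced:
  [X → . ( ,] → [X → ( . ,]
Closure adds nothing (no advanced item has the dot before a non-terminal).

GOTO = { [X → ( . ,] }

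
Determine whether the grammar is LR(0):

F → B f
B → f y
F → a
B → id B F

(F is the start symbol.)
Yes, the grammar is LR(0)

Augment with F' → F and build the canonical LR(0) collection (I0 = CLOSURE({[F' → . F]}), then GOTO on every symbol after a dot until no new states appear). It has 10 states:
  I0: { [B → . f y], [B → . id B F], [F → . B f], [F → . a], [F' → . F] }  — shift
  I1: { [F → B . f] }  — shift
  I2: { [F' → F .] }  — accept
  I3: { [F → a .] }  — reduce
  I4: { [B → f . y] }  — shift
  I5: { [B → . f y], [B → . id B F], [B → id . B F] }  — shift
  I6: { [B → . f y], [B → . id B F], [B → id B . F], [F → . B f], [F → . a] }  — shift
  I7: { [B → id B F .] }  — reduce
  I8: { [B → f y .] }  — reduce
  I9: { [F → B f .] }  — reduce

Every state is either a pure shift/goto state or contains exactly one complete item and nothing to shift — no conflicts. The grammar is LR(0).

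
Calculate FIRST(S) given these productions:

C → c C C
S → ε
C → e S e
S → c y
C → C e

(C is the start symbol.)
{ 'c', ε }

From S → ε:
  - ε-production, so ε ∈ FIRST(S)
From S → c y:
  - c is a terminal: add 'c' and stop

Collecting: FIRST(S) = { 'c', ε }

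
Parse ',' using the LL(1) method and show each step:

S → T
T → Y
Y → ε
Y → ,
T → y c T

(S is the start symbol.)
LL(1) parsing maintains a stack (initially the start symbol over $) and the input. At each step: if the stack top is a terminal, match it against the current input token; if it is a non-terminal N, replace it with the RHS of M[N, lookahead] (the unique production whose predict set contains the lookahead).

Stack is shown with the top on the left.

Stack  Input  Action
--------------------
S $    , $    output S → T
T $    , $    output T → Y
Y $    , $    output Y → ,
, $    , $    match ','
$      $      accept

The string is accepted.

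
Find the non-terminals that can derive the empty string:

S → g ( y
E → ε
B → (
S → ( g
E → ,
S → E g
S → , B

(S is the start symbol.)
A non-terminal is nullable if it can derive ε (the empty string): either it has an ε-production, or it has a production whose right-hand side consists entirely of nullable non-terminals.

ε-productions: E → ε
So E is immediately nullable.
No further non-terminal can be added: every production for the remaining non-terminals contains a terminal or a non-nullable non-terminal.
Nullable = { 'E' }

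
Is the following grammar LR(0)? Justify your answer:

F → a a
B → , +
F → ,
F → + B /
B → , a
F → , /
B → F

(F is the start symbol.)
No. Shift-reduce conflict between [F → , .] and [F → , . /]

Augment with F' → F and build the canonical LR(0) collection (I0 = CLOSURE({[F' → . F]}), then GOTO on every symbol after a dot until no new states appear). It has 13 states:
  I0: { [F → . + B /], [F → . , /], [F → . ,], [F → . a a], [F' → . F] }  — shift
  I1: { [B → . , +], [B → . , a], [B → . F], [F → + . B /], [F → . + B /], [F → . , /], [F → . ,], [F → . a a] }  — shift
  I2: { [F → , . /], [F → , .] }  — shift, reduce
  I3: { [F' → F .] }  — accept
  I4: { [F → a . a] }  — shift
  I5: { [F → a a .] }  — reduce
  I6: { [F → , / .] }  — reduce
  I7: { [B → , . +], [B → , . a], [F → , . /], [F → , .] }  — shift, reduce
  I8: { [F → + B . /] }  — shift
  I9: { [B → F .] }  — reduce
  I10: { [F → + B / .] }  — reduce
  I11: { [B → , + .] }  — reduce
  I12: { [B → , a .] }  — reduce

Conflict in state I2:
  Shift-reduce conflict between [F → , .] and [F → , . /]
So the grammar is NOT LR(0).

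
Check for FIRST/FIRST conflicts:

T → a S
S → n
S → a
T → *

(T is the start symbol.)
No FIRST/FIRST conflicts.

A FIRST/FIRST conflict occurs when two productions N → α and N → β for the same non-terminal have FIRST(α) ∩ FIRST(β) ≠ ∅ (with ε ∈ FIRST of a nullable right-hand side, so two nullable alternatives also conflict).

Productions for T:
  T → a S: FIRST = { 'a' }
  T → *: FIRST = { '*' }
Productions for S:
  S → n: FIRST = { 'n' }
  S → a: FIRST = { 'a' }

All alternatives of each non-terminal have pairwise disjoint FIRST sets.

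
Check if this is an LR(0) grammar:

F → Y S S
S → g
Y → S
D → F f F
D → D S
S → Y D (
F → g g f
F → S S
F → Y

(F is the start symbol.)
No. Shift-reduce conflict between [Y → S .] and [S → . g]

Augment with F' → F and build the canonical LR(0) collection (I0 = CLOSURE({[F' → . F]}), then GOTO on every symbol after a dot until no new states appear). It has 18 states:
  I0: { [F → . S S], [F → . Y S S], [F → . Y], [F → . g g f], [F' → . F], [S → . Y D (], [S → . g], [Y → . S] }  — shift
  I1: { [F' → F .] }  — accept
  I2: { [F → S . S], [S → . Y D (], [S → . g], [Y → . S], [Y → S .] }  — shift, reduce
  I3: { [D → . D S], [D → . F f F], [F → . S S], [F → . Y S S], [F → . Y], [F → . g g f], [F → Y . S S], [F → Y .], [S → . Y D (], [S → . g], [S → Y . D (], [Y → . S] }  — shift, reduce
  I4: { [F → g . g f], [S → g .] }  — shift, reduce
  I5: { [F → g g . f] }  — shift
  I6: { [F → g g f .] }  — reduce
  I7: { [D → D . S], [S → . Y D (], [S → . g], [S → Y D . (], [Y → . S] }  — shift
  I8: { [D → F . f F] }  — shift
  I9: { [F → S . S], [F → Y S . S], [S → . Y D (], [S → . g], [Y → . S], [Y → S .] }  — shift, reduce
  I10: { [F → S S .], [F → Y S S .], [Y → S .] }  — 3 reduces
  I11: { [D → . D S], [D → . F f F], [F → . S S], [F → . Y S S], [F → . Y], [F → . g g f], [S → . Y D (], [S → . g], [S → Y . D (], [Y → . S] }  — shift
  I12: { [S → g .] }  — reduce
  I13: { [D → F f . F], [F → . S S], [F → . Y S S], [F → . Y], [F → . g g f], [S → . Y D (], [S → . g], [Y → . S] }  — shift
  I14: { [D → F f F .] }  — reduce
  I15: { [S → Y D ( .] }  — reduce
  I16: { [D → D S .], [Y → S .] }  — 2 reduces
  I17: { [F → S S .], [Y → S .] }  — 2 reduces

Conflict in state I2:
  Shift-reduce conflict between [Y → S .] and [S → . g]
So the grammar is NOT LR(0).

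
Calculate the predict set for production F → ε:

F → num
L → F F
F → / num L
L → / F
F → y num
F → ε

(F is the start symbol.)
PREDICT(F → ε) = (FIRST(RHS) \ {ε}) ∪ (FOLLOW(F) if ε ∈ FIRST(RHS), i.e. RHS ⇒* ε)
The right-hand side is ε (FIRST(ε) = { ε }), so the predict set is FOLLOW(F) = { $, '/', 'num', 'y' }
PREDICT(F → ε) = { $, '/', 'num', 'y' }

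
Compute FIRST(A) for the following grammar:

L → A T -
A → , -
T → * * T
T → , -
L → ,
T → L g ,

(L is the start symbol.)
To compute FIRST(A), examine every production with A on the left-hand side, reading each right-hand side left to right until a non-nullable symbol is reached.

From A → , -:
  - ',' is a terminal: add ',' and stop

Collecting: FIRST(A) = { ',' }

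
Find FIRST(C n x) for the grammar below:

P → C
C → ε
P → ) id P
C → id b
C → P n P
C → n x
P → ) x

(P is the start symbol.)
{ ')', 'id', 'n' }

FIRST sets of the non-terminals involved (from the grammar, by fixed-point iteration):
  FIRST(C) = { ')', 'id', 'n', ε }

To compute FIRST(C n x), process the symbols left to right:
Symbol C is a non-terminal. Add FIRST(C) \ {ε} = { ')', 'id', 'n' }
C is nullable (ε ∈ FIRST(C)), continue to the next symbol.
Symbol n is a terminal. Add 'n' and stop.
FIRST(C n x) = { ')', 'id', 'n' }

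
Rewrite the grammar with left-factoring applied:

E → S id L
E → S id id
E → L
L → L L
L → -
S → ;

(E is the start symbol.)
E → S id E'
E' → L
E' → id
E → L
L → L L
L → -
S → ;

Left-factoring transforms A → αβ₁ | αβ₂ into A → αA' and A' → β₁ | β₂
(α is the longest common prefix among the alternatives). Repeat until
no nonterminal has two alternatives with a common prefix.

Round 1: E has alternatives sharing prefix 'S id'. Introduce E': E → S id E'
  Add: E' → L
  Add: E' → id

No remaining common prefixes — done.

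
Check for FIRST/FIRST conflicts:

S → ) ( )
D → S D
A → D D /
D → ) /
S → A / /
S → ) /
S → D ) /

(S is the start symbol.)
A FIRST/FIRST conflict occurs when two productions N → α and N → β for the same non-terminal have FIRST(α) ∩ FIRST(β) ≠ ∅ (with ε ∈ FIRST of a nullable right-hand side, so two nullable alternatives also conflict).

FIRST sets of the non-terminals at (or reachable through a nullable prefix from) the front of some alternative:
  FIRST(A) = { ')' }
  FIRST(D) = { ')' }
  FIRST(S) = { ')' }

Productions for S:
  S → ) ( ): FIRST = { ')' }
  S → A / /: FIRST = { ')' }
  S → ) /: FIRST = { ')' }
  S → D ) /: FIRST = { ')' }
Productions for D:
  D → S D: FIRST = { ')' }
  D → ) /: FIRST = { ')' }
A has only one production, so no FIRST/FIRST conflict is possible there.

Conflict for S: S → ) ( ) and S → A / /
  Overlap: { ')' }
Conflict for S: S → ) ( ) and S → ) /
  Overlap: { ')' }
Conflict for S: S → ) ( ) and S → D ) /
  Overlap: { ')' }
Conflict for S: S → A / / and S → ) /
  Overlap: { ')' }
Conflict for S: S → A / / and S → D ) /
  Overlap: { ')' }
Conflict for S: S → ) / and S → D ) /
  Overlap: { ')' }
Conflict for D: D → S D and D → ) /
  Overlap: { ')' }

Answer: Yes. S → ')' '(' ')' / S → A '/' '/' on { ')' }; S → ')' '(' ')' / S → ')' '/' on { ')' }; S → ')' '(' ')' / S → D ')' '/' on { ')' }; S → A '/' '/' / S → ')' '/' on { ')' }; S → A '/' '/' / S → D ')' '/' on { ')' }; S → ')' '/' / S → D ')' '/' on { ')' }; D → S D / D → ')' '/' on { ')' }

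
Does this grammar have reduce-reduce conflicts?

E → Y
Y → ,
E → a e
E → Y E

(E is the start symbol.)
A reduce-reduce conflict occurs when an LR(0) state has two complete items [A → α .] and [B → β .] — both call for a reduction, and with no lookahead the parser cannot choose between them.

Augment with E' → E and build the canonical LR(0) collection (I0 = CLOSURE({[E' → . E]}), then GOTO on every symbol after a dot until no new states appear). It has 7 states:
  I0: { [E → . Y E], [E → . Y], [E → . a e], [E' → . E], [Y → . ,] }  — shift
  I1: { [Y → , .] }  — reduce
  I2: { [E' → E .] }  — accept
  I3: { [E → . Y E], [E → . Y], [E → . a e], [E → Y . E], [E → Y .], [Y → . ,] }  — shift, reduce
  I4: { [E → a . e] }  — shift
  I5: { [E → a e .] }  — reduce
  I6: { [E → Y E .] }  — reduce

No state contains more than one complete item.

Answer: No reduce-reduce conflicts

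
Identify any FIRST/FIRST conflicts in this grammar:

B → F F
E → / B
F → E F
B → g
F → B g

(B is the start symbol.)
A FIRST/FIRST conflict occurs when two productions N → α and N → β for the same non-terminal have FIRST(α) ∩ FIRST(β) ≠ ∅ (with ε ∈ FIRST of a nullable right-hand side, so two nullable alternatives also conflict).

FIRST sets of the non-terminals at (or reachable through a nullable prefix from) the front of some alternative:
  FIRST(F) = { '/', 'g' }
  FIRST(E) = { '/' }
  FIRST(B) = { '/', 'g' }

Productions for B:
  B → F F: FIRST = { '/', 'g' }
  B → g: FIRST = { 'g' }
Productions for F:
  F → E F: FIRST = { '/' }
  F → B g: FIRST = { '/', 'g' }
E has only one production, so no FIRST/FIRST conflict is possible there.

Conflict for B: B → F F and B → g
  Overlap: { 'g' }
Conflict for F: F → E F and F → B g
  Overlap: { '/' }

Answer: Yes. B → F F / B → g on { 'g' }; F → E F / F → B g on { '/' }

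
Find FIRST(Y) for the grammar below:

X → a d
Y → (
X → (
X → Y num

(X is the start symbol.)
{ '(' }

From Y → (:
  - '(' is a terminal: add '(' and stop

Collecting: FIRST(Y) = { '(' }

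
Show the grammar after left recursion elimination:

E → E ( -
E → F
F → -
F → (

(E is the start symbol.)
E → F E'
E' → ( - E'
E' → ε
F → -
F → (

E is directly left-recursive. The standard transformation for
  A → A α₁ | ... | A α_m | β₁ | ... | β_n
is
  A  → β₁ A' | ... | β_n A'
  A' → α₁ A' | ... | α_m A' | ε

E → F becomes E → F E'
E → E ( - becomes E' → ( - E'
Add E' → ε

Productions for other non-terminals are unchanged:
  F → -
  F → (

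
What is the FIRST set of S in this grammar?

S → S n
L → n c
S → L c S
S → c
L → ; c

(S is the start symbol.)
{ ';', 'c', 'n' }

FIRST sets of the other non-terminals involved (by the same procedure, iterated to a fixed point):
  FIRST(L) = { ';', 'n' }

From S → S n:
  - S is the symbol being defined: contributes nothing new
    S is not nullable, so stop
From S → L c S:
  - L is a non-terminal: add FIRST(L) \ {ε} = { ';', 'n' }
    L is not nullable, so stop
From S → c:
  - c is a terminal: add 'c' and stop

Collecting: FIRST(S) = { ';', 'c', 'n' }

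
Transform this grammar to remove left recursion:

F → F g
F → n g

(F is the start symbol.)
F is directly left-recursive. The standard transformation for
  A → A α₁ | ... | A α_m | β₁ | ... | β_n
is
  A  → β₁ A' | ... | β_n A'
  A' → α₁ A' | ... | α_m A' | ε

F → n g becomes F → n g F'
F → F g becomes F' → g F'
Add F' → ε

Resulting grammar:
F → n g F'
F' → g F'
F' → ε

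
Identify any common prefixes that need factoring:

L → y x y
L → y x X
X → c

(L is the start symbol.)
Yes, L has productions with common prefix 'y x'

Left-factoring is needed when two productions for the same non-terminal
share a common prefix on the right-hand side.

Productions for L:
  L → y x y
  L → y x X

Found common prefix 'y x' in productions for L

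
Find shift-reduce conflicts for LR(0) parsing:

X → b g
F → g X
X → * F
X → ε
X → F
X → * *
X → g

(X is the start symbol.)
Augment with X' → X and build the canonical LR(0) collection (I0 = CLOSURE({[X' → . X]}), then GOTO on every symbol after a dot until no new states appear). It has 11 states:
  I0: { [F → . g X], [X → . * *], [X → . * F], [X → . F], [X → . b g], [X → . g], [X → .], [X' → . X] }  — shift, reduce
  I1: { [F → . g X], [X → * . *], [X → * . F] }  — shift
  I2: { [X → F .] }  — reduce
  I3: { [X' → X .] }  — accept
  I4: { [X → b . g] }  — shift
  I5: { [F → . g X], [F → g . X], [X → . * *], [X → . * F], [X → . F], [X → . b g], [X → . g], [X → .], [X → g .] }  — shift, 2 reduces
  I6: { [F → g X .] }  — reduce
  I7: { [X → b g .] }  — reduce
  I8: { [X → * * .] }  — reduce
  I9: { [X → * F .] }  — reduce
  I10: { [F → . g X], [F → g . X], [X → . * *], [X → . * F], [X → . F], [X → . b g], [X → . g], [X → .] }  — shift, reduce

I0 contains reduce item [X → .] and shift items [F → . g X], [X → . * *], [X → . * F], [X → . b g], [X → . g] — shift-reduce conflict.
I5 contains reduce items [X → .], [X → g .] and shift items [F → . g X], [X → . * *], [X → . * F], [X → . b g], [X → . g] — shift-reduce conflict.
I10 contains reduce item [X → .] and shift items [F → . g X], [X → . * *], [X → . * F], [X → . b g], [X → . g] — shift-reduce conflict.

Answer: Yes — I0: [X → .] vs [F → . g X]; I5: [X → .] vs [F → . g X]; I10: [X → .] vs [F → . g X]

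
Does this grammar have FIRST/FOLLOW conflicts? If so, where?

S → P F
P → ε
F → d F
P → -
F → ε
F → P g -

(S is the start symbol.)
A FIRST/FOLLOW conflict occurs when a non-terminal N has a nullable alternative N → β (β ⇒* ε) and another alternative N → α with FIRST(α) ∩ FOLLOW(N) ≠ ∅: on such a lookahead the parser cannot decide between expanding α and letting N vanish via β.

Nullable non-terminals: F, P, S.
FIRST sets used below: FIRST(P) = { '-', ε }

F: nullable alternative(s) F → ε; FOLLOW(F) = { $ }
  F → d F: FIRST \ {ε} = { 'd' } — disjoint from FOLLOW(F)
  F → ε: FIRST \ {ε} = { } — this is the only nullable alternative, skip
  F → P g -: FIRST \ {ε} = { '-', 'g' } — disjoint from FOLLOW(F)

P: nullable alternative(s) P → ε; FOLLOW(P) = { $, '-', 'd', 'g' }
  P → ε: FIRST \ {ε} = { } — this is the only nullable alternative, skip
  P → -: FIRST \ {ε} = { '-' } — overlaps FOLLOW(P) on { '-' }: CONFLICT
S has a nullable alternative but only one production, so nothing to check.

So the grammar has 1 FIRST/FOLLOW conflict (marked CONFLICT above).

Answer: Yes. P → '-' with FOLLOW(P) on { '-' }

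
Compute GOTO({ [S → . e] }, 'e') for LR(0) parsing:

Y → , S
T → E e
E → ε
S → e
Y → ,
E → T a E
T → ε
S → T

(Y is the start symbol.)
{ [S → e .] }

GOTO(I, 'e') = CLOSURE({ [A → αX.β] : [A → α.Xβ] ∈ I, X = 'e' })

Items with dot before 'e', with the dot advanced:
  [S → . e] → [S → e .]
Closure adds nothing (no advanced item has the dot before a non-terminal).

GOTO = { [S → e .] }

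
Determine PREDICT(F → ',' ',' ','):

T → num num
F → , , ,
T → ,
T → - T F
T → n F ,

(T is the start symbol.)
{ ',' }

PREDICT(F → ',' ',' ',') = (FIRST(RHS) \ {ε}) ∪ (FOLLOW(F) if ε ∈ FIRST(RHS), i.e. RHS ⇒* ε)
FIRST(',' ',' ',') = { ',' }
ε ∉ FIRST(',' ',' ','), so FOLLOW(F) is not added.
PREDICT(F → ',' ',' ',') = { ',' }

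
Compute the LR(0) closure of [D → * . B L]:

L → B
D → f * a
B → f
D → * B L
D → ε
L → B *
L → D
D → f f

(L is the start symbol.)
{ [B → . f], [D → * . B L] }

Start with: [D → * . B L]
  [D → * . B L] has the dot before B: add [B → . f]
No further items can be added.

CLOSURE = { [B → . f], [D → * . B L] }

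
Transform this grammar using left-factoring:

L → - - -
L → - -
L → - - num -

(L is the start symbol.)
Left-factoring transforms A → αβ₁ | αβ₂ into A → αA' and A' → β₁ | β₂
(α is the longest common prefix among the alternatives). Repeat until
no nonterminal has two alternatives with a common prefix.

Round 1: L has alternatives sharing prefix '- -'. Introduce L': L → - - L'
  Add: L' → -
  Add: L' → ε
  Add: L' → num -

No remaining common prefixes — done.

Resulting grammar:
L → - - L'
L' → -
L' → ε
L' → num -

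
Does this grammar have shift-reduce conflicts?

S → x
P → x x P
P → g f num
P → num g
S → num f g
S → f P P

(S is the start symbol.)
Augment with S' → S and build the canonical LR(0) collection (I0 = CLOSURE({[S' → . S]}), then GOTO on every symbol after a dot until no new states appear). It has 17 states:
  I0: { [S → . f P P], [S → . num f g], [S → . x], [S' → . S] }  — shift
  I1: { [S' → S .] }  — accept
  I2: { [P → . g f num], [P → . num g], [P → . x x P], [S → f . P P] }  — shift
  I3: { [S → num . f g] }  — shift
  I4: { [S → x .] }  — reduce
  I5: { [S → num f . g] }  — shift
  I6: { [S → num f g .] }  — reduce
  I7: { [P → . g f num], [P → . num g], [P → . x x P], [S → f P . P] }  — shift
  I8: { [P → g . f num] }  — shift
  I9: { [P → num . g] }  — shift
  I10: { [P → x . x P] }  — shift
  I11: { [P → . g f num], [P → . num g], [P → . x x P], [P → x x . P] }  — shift
  I12: { [P → x x P .] }  — reduce
  I13: { [P → num g .] }  — reduce
  I14: { [P → g f . num] }  — shift
  I15: { [P → g f num .] }  — reduce
  I16: { [S → f P P .] }  — reduce

No state contains both a complete item and a shift item.

Answer: No shift-reduce conflicts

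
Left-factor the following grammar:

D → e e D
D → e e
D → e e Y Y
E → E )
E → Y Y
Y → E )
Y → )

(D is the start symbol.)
D → e e D'
D' → D
D' → ε
D' → Y Y
E → E )
E → Y Y
Y → E )
Y → )

Left-factoring transforms A → αβ₁ | αβ₂ into A → αA' and A' → β₁ | β₂
(α is the longest common prefix among the alternatives). Repeat until
no nonterminal has two alternatives with a common prefix.

Round 1: D has alternatives sharing prefix 'e e'. Introduce D': D → e e D'
  Add: D' → D
  Add: D' → ε
  Add: D' → Y Y

No remaining common prefixes — done.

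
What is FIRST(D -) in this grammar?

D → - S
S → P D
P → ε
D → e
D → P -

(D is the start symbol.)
{ '-', 'e' }

FIRST sets of the non-terminals involved (from the grammar, by fixed-point iteration):
  FIRST(D) = { '-', 'e' }

To compute FIRST(D -), process the symbols left to right:
Symbol D is a non-terminal. Add FIRST(D) \ {ε} = { '-', 'e' }
D is not nullable (ε ∉ FIRST(D)), so stop here.
FIRST(D -) = { '-', 'e' }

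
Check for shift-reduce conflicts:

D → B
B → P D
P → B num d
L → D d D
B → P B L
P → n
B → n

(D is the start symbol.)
Yes — I1: [D → B .] vs [P → B . num d]; I5: [D → B .] vs [B → . n]

Augment with D' → D and build the canonical LR(0) collection (I0 = CLOSURE({[D' → . D]}), then GOTO on every symbol after a dot until no new states appear). It has 13 states:
  I0: { [B → . P B L], [B → . P D], [B → . n], [D → . B], [D' → . D], [P → . B num d], [P → . n] }  — shift
  I1: { [D → B .], [P → B . num d] }  — shift, reduce
  I2: { [D' → D .] }  — accept
  I3: { [B → . P B L], [B → . P D], [B → . n], [B → P . B L], [B → P . D], [D → . B], [P → . B num d], [P → . n] }  — shift
  I4: { [B → n .], [P → n .] }  — 2 reduces
  I5: { [B → . P B L], [B → . P D], [B → . n], [B → P B . L], [D → . B], [D → B .], [L → . D d D], [P → . B num d], [P → . n], [P → B . num d] }  — shift, reduce
  I6: { [B → P D .] }  — reduce
  I7: { [L → D . d D] }  — shift
  I8: { [B → P B L .] }  — reduce
  I9: { [P → B num . d] }  — shift
  I10: { [P → B num d .] }  — reduce
  I11: { [B → . P B L], [B → . P D], [B → . n], [D → . B], [L → D d . D], [P → . B num d], [P → . n] }  — shift
  I12: { [L → D d D .] }  — reduce

I1 contains reduce item [D → B .] and shift item [P → B . num d] — shift-reduce conflict.
I5 contains reduce item [D → B .] and shift items [B → . n], [P → B . num d], [P → . n] — shift-reduce conflict.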